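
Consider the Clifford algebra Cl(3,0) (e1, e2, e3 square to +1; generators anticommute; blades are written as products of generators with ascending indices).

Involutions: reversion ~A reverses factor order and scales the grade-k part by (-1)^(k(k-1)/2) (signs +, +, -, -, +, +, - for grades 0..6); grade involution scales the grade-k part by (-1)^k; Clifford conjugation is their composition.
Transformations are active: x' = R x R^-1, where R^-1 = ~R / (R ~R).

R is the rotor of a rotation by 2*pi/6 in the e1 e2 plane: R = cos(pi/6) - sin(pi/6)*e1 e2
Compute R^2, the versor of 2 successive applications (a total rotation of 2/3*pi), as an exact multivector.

Rotor phase runs at HALF the rotation angle; powers of one rotor simply add phase, so after 2 steps in e1 e2 the phase is 2*pi/6 = pi/3 and R^2 = cos(pi/3) - sin(pi/3)*e1 e2.
cos(pi/3) = 1/2 and sin(pi/3) = sqrt(3)/2, so R^2 = 1/2 - sqrt(3)/2*e1 e2. The net rotation is 2/3*pi; the rotor keeps the half-angle phase exactly.
Answer: 1/2 - sqrt(3)/2*e1 e2


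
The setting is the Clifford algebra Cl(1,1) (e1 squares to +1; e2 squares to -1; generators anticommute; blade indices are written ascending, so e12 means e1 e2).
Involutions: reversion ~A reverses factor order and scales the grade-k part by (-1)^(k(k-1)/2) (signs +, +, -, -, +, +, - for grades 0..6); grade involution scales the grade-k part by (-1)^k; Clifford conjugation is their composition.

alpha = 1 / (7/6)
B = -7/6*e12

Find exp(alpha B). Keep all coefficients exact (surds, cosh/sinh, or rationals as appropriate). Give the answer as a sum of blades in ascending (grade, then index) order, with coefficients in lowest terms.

B^2 = (-7/6)^2*(e12)^2 = 49/36*(+1) = 49/36 (a basis 2-blade squares to minus the product of its generators' squares).
B^2 = 49/36 — the series telescopes hyperbolically here: l = 7/6, alpha*l = 1, so exp(alpha B) = cosh(1) + (sinh(1)/(7/6))*B = cosh(1) + (6*sinh(1)/7)*B.
Answer: cosh(1) - sinh(1)*e12


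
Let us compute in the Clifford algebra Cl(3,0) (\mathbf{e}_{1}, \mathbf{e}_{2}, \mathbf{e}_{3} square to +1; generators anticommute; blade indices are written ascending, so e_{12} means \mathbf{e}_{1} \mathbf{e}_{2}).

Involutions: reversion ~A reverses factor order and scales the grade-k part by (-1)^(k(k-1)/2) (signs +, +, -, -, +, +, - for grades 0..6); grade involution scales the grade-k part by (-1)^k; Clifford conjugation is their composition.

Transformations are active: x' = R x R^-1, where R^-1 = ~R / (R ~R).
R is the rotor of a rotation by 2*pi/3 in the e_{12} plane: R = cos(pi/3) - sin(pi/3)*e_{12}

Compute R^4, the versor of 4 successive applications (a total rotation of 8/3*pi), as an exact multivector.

The rotor phase is half the rotation angle and phases add under composition, so 4 steps in the e_{12} plane accumulate phase 4*(pi/3) = \frac{4 \pi}{3}: R^4 = cos(\frac{4 \pi}{3}) - sin(\frac{4 \pi}{3})*e_{12}.
cos(\frac{4 \pi}{3}) = - \frac{1}{2} and sin(\frac{4 \pi}{3}) = - \frac{\sqrt{3}}{2}, so R^4 = -\frac{1}{2} + \frac{\sqrt{3}}{2} e_{12}. The net rotation is 2/3*pi (after discarding 1 full turn, each of which contributes a factor -1 to the rotor); the rotor keeps the half-angle phase exactly.
Answer: -\frac{1}{2} + \frac{\sqrt{3}}{2} e_{12}


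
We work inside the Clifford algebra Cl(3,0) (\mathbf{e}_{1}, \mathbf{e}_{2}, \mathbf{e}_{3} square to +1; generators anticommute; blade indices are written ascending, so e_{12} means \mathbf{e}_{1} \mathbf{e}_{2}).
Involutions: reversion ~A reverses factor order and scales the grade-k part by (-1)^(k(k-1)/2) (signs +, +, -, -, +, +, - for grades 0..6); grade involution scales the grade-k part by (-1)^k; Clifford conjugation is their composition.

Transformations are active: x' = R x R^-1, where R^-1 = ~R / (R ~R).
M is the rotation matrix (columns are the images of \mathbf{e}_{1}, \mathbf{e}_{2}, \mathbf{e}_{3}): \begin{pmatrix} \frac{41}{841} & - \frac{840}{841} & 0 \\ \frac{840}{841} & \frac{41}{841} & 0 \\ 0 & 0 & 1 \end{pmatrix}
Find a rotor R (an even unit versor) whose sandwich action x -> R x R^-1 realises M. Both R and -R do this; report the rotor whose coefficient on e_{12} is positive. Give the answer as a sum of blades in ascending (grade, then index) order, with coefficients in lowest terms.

Method: write R = a + b12*e_{12} + b13*e_{13} + b23*e_{23} with a^2 + b12^2 + b13^2 + b23^2 = 1 (so R^-1 = ~R). Expanding the columns R e_j ~R gives tr M = 4a^2 - 1 and, from the antisymmetric part, M21 - M12 = -4a*b12, M13 - M31 = 4a*b13, M32 - M23 = -4a*b23.
Here tr M = \frac{923}{841}, so a^2 = (1 + tr M)/4 = \frac{441}{841} and a = ±\frac{21}{29}. Taking a = \frac{21}{29}: M21 - M12 = \frac{1680}{841}, M13 - M31 = 0, M32 - M23 = 0, giving b12 = -\frac{20}{29}, b13 = 0, b23 = 0, i.e. R = \frac{21}{29} - \frac{20}{29} e_{12}.
Its e_{12} coefficient is negative, so report the other preimage -R.
Answer: -\frac{21}{29} + \frac{20}{29} e_{12}. Sheet selection: the two-to-one cover makes ±R indistinguishable at the matrix level (trace \frac{923}{841}), so uniqueness comes from the required sign on e_{12}.


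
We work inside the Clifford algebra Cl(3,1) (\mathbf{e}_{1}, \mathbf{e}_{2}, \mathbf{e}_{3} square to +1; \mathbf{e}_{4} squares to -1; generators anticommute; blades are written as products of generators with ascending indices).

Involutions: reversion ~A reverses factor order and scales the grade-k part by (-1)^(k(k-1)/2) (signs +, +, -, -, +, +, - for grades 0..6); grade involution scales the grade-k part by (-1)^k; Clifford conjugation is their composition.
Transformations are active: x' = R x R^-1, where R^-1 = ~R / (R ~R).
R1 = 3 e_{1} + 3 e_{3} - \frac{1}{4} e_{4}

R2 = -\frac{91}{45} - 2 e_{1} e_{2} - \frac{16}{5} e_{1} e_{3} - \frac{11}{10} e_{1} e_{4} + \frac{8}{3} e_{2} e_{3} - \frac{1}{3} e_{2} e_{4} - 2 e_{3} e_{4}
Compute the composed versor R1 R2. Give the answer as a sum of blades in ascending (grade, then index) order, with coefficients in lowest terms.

Distribute over the terms of R1 (each basis-blade product reordered to ascending indices, repeated generators contracted through their squares):
(3 e_{1}) R2 = -\frac{91}{15} e_{1} - 6 e_{2} - \frac{48}{5} e_{3} - \frac{33}{10} e_{4} + 8 e_{1} e_{2} e_{3} - e_{1} e_{2} e_{4} - 6 e_{1} e_{3} e_{4}
(3 e_{3}) R2 = \frac{48}{5} e_{1} - 8 e_{2} - \frac{91}{15} e_{3} - 6 e_{4} - 6 e_{1} e_{2} e_{3} + \frac{33}{10} e_{1} e_{3} e_{4} + e_{2} e_{3} e_{4}
(-\frac{1}{4} e_{4}) R2 = \frac{11}{40} e_{1} + \frac{1}{12} e_{2} + \frac{1}{2} e_{3} + \frac{91}{180} e_{4} + \frac{1}{2} e_{1} e_{2} e_{4} + \frac{4}{5} e_{1} e_{3} e_{4} - \frac{2}{3} e_{2} e_{3} e_{4}
Summing the partial products and collecting blades:
Answer: \frac{457}{120} e_{1} - \frac{167}{12} e_{2} - \frac{91}{6} e_{3} - \frac{1583}{180} e_{4} + 2 e_{1} e_{2} e_{3} - \frac{1}{2} e_{1} e_{2} e_{4} - \frac{19}{10} e_{1} e_{3} e_{4} + \frac{1}{3} e_{2} e_{3} e_{4}


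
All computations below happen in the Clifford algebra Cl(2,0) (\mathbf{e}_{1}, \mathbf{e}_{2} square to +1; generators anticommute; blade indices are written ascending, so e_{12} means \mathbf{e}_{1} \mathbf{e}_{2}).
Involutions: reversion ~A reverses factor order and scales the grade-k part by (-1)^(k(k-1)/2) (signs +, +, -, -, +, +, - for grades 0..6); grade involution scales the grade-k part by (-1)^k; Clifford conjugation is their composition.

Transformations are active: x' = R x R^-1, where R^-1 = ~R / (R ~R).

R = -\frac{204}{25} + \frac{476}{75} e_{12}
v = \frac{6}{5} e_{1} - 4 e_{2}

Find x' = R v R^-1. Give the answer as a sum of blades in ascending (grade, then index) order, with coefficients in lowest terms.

~R = -\frac{204}{25} - \frac{476}{75} e_{12}, and R ~R = \frac{120224}{1125}, so R^-1 = ~R / (\frac{120224}{1125}).
R v = -\frac{13192}{375} e_{1} + \frac{3128}{125} e_{2}
Answer: \frac{1356}{325} e_{1} + \frac{58}{325} e_{2}


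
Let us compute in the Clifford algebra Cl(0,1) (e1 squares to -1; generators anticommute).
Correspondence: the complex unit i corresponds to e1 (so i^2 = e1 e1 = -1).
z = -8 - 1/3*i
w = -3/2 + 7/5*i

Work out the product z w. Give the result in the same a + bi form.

In blades: z = -8 - 1/3*e1, w = -3/2 + 7/5*e1.
Distribute z over w term by term (generator squares from the signature, products reordered to ascending indices): (-8)*w = 12 - 56/5*e1; (-1/3*e1)*w = 7/15 + 1/2*e1.
Sum: 187/15 - 107/10*e1; translating back through the correspondence:
Answer: 187/15 - 107/10*i


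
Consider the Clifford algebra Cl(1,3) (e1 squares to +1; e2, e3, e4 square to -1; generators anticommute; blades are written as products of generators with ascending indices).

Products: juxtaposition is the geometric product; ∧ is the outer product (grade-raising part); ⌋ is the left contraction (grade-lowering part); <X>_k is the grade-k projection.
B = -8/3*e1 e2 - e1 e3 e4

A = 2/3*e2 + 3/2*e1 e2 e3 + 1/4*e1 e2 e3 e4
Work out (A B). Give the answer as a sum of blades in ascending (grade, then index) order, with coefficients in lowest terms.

step 1: -16/9*e1 - 1/4*e2 - 4*e3 + 3/2*e2 e4 - 2/3*e3 e4 + 2/3*e1 e2 e3 e4
Answer: -16/9*e1 - 1/4*e2 - 4*e3 + 3/2*e2 e4 - 2/3*e3 e4 + 2/3*e1 e2 e3 e4


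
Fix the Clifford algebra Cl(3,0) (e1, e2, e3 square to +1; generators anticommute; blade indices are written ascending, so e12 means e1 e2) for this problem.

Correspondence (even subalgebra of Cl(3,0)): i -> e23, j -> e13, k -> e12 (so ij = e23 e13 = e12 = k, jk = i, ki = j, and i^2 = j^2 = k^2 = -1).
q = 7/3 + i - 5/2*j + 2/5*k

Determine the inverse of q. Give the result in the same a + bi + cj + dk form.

In blades: q = 7/3 + 2/5*e12 - 5/2*e13 + e23.
With qbar = 7/3 - 2/5*e12 + 5/2*e13 - e23 (scalar fixed, mapped units negated), q qbar = 11569/900 (the sum of squared coefficients), so q^-1 = qbar / (11569/900) = 2100/11569 - 360/11569*e12 + 2250/11569*e13 - 900/11569*e23; translating back:
Answer: 2100/11569 - 900/11569*i + 2250/11569*j - 360/11569*k


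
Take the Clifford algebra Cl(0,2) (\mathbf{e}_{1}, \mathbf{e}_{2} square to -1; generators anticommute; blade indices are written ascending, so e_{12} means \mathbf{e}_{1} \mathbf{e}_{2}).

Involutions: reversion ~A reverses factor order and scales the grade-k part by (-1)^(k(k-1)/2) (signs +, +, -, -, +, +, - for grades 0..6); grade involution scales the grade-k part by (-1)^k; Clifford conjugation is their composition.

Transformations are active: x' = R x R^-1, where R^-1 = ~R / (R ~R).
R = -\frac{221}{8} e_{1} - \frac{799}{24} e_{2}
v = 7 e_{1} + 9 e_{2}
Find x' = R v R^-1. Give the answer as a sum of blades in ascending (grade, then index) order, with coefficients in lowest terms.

~R = -\frac{221}{8} e_{1} - \frac{799}{24} e_{2}, and R ~R = -\frac{538985}{288}, so R^-1 = ~R / (-\frac{538985}{288}).
R v = 493 - \frac{187}{12} e_{12}
Answer: \frac{14089}{1865} e_{1} + \frac{15927}{1865} e_{2}


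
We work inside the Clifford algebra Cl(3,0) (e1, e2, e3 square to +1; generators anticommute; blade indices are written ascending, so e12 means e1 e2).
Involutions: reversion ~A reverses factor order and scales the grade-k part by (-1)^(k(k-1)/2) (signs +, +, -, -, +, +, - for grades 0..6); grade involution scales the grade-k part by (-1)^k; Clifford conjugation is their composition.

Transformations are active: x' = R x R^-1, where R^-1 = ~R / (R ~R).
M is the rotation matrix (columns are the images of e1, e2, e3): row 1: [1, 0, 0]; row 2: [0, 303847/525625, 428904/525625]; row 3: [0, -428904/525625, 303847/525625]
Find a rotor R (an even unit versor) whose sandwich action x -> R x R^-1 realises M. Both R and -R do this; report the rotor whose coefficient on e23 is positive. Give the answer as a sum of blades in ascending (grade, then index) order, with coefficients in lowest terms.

Method: write R = a + b12*e12 + b13*e13 + b23*e23 with a^2 + b12^2 + b13^2 + b23^2 = 1 (so R^-1 = ~R). Expanding the columns R e_j ~R gives tr M = 4a^2 - 1 and, from the antisymmetric part, M21 - M12 = -4a*b12, M13 - M31 = 4a*b13, M32 - M23 = -4a*b23.
Here tr M = 1133319/525625, so a^2 = (1 + tr M)/4 = 414736/525625 and a = ±644/725. Taking a = 644/725: M21 - M12 = 0, M13 - M31 = 0, M32 - M23 = -857808/525625, giving b12 = 0, b13 = 0, b23 = 333/725, i.e. R = 644/725 + 333/725*e23.
Its e23 coefficient is already positive.
Answer: 644/725 + 333/725*e23. Sheet selection: the two-to-one cover makes ±R indistinguishable at the matrix level (trace 1133319/525625), so uniqueness comes from the required sign on e23.


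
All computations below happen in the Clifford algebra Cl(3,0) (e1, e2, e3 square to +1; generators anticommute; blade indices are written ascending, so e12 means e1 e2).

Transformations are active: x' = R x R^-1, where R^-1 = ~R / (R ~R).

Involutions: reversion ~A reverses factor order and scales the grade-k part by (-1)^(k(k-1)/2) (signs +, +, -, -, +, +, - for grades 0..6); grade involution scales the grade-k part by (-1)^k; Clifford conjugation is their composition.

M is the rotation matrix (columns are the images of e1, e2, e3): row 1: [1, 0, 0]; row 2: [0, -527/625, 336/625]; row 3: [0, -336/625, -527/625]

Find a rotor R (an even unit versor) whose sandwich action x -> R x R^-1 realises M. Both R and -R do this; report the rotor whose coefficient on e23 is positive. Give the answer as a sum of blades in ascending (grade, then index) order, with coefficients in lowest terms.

Method: write R = a + b12*e12 + b13*e13 + b23*e23 with a^2 + b12^2 + b13^2 + b23^2 = 1 (so R^-1 = ~R). Expanding the columns R e_j ~R gives tr M = 4a^2 - 1 and, from the antisymmetric part, M21 - M12 = -4a*b12, M13 - M31 = 4a*b13, M32 - M23 = -4a*b23.
Here tr M = -429/625, so a^2 = (1 + tr M)/4 = 49/625 and a = ±7/25. Taking a = 7/25: M21 - M12 = 0, M13 - M31 = 0, M32 - M23 = -672/625, giving b12 = 0, b13 = 0, b23 = 24/25, i.e. R = 7/25 + 24/25*e23.
Its e23 coefficient is already positive.
Answer: 7/25 + 24/25*e23. Why the constraint matters: R and -R act identically through the sandwich — M has trace -429/625 either way — so only the sign condition on e23 picks one of the two preimages.


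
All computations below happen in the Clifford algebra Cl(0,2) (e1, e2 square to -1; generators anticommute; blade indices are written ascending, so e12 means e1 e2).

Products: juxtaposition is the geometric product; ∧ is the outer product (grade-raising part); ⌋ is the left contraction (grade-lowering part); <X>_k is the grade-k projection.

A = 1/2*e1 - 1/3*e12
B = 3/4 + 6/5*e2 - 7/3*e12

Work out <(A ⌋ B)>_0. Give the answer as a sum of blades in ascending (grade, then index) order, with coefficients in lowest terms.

step 1: -7/9 + 7/6*e2
step 2: -7/9
Answer: -7/9


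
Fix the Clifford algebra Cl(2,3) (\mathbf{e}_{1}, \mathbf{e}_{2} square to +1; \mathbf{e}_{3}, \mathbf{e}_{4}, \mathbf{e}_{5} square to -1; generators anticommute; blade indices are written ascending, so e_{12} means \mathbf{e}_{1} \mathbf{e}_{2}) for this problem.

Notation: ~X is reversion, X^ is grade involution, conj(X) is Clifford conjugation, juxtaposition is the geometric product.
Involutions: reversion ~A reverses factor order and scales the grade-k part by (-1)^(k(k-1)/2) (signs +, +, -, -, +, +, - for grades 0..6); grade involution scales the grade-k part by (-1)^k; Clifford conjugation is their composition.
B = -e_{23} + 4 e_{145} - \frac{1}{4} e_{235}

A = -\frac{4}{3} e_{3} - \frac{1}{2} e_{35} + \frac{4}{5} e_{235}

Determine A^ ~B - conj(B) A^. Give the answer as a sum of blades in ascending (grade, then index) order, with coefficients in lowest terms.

first term: \frac{1}{5} + \frac{35}{24} e_{2} - \frac{4}{5} e_{5} - \frac{1}{6} e_{25} + 2 e_{134} - \frac{16}{5} e_{1234} + \frac{16}{3} e_{1345}
second term: -\frac{1}{5} - \frac{35}{24} e_{2} - \frac{4}{5} e_{5} + \frac{1}{6} e_{25} + 2 e_{134} + \frac{16}{5} e_{1234} + \frac{16}{3} e_{1345}
Answer: \frac{2}{5} + \frac{35}{12} e_{2} - \frac{1}{3} e_{25} - \frac{32}{5} e_{1234}


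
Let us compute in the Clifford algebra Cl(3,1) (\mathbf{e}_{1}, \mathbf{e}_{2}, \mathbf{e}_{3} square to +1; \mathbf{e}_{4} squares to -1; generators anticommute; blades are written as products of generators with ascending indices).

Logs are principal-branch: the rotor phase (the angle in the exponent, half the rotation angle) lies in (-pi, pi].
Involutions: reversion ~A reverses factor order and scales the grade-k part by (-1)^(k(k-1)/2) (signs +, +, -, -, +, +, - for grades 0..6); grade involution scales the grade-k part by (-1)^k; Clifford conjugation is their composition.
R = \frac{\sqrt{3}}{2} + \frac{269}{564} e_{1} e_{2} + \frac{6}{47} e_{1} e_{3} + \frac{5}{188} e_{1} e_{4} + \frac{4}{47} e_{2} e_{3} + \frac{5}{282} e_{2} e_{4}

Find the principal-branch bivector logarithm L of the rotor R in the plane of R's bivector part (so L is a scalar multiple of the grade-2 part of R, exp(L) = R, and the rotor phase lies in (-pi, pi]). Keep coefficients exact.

The scalar part of R is \frac{\sqrt{3}}{2}, so the principal-branch rotor phase is pinned; divide the bivector part by its sine to get the unit plane — L is the phase times that plane.
Concretely: cos(phase) = \frac{\sqrt{3}}{2} gives phase = ±\frac{\pi}{6}, and since phase/sin(phase) is even the sign is immaterial: L = (phase/sin(phase)) * <R>_2 = (\frac{\pi}{3}) * <R>_2.
Answer: \frac{269 \pi}{1692} e_{1} e_{2} + \frac{2 \pi}{47} e_{1} e_{3} + \frac{5 \pi}{564} e_{1} e_{4} + \frac{4 \pi}{141} e_{2} e_{3} + \frac{5 \pi}{846} e_{2} e_{4}


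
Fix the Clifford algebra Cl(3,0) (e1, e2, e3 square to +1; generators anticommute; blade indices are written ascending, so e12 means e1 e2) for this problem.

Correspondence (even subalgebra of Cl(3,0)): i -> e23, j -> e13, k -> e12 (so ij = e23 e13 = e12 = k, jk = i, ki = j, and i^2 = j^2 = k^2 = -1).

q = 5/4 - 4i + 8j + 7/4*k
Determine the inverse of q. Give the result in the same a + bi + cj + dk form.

In blades: q = 5/4 + 7/4*e12 + 8*e13 - 4*e23.
With qbar = 5/4 - 7/4*e12 - 8*e13 + 4*e23 (scalar fixed, mapped units negated), q qbar = 677/8 (the sum of squared coefficients), so q^-1 = qbar / (677/8) = 10/677 - 14/677*e12 - 64/677*e13 + 32/677*e23; translating back:
Answer: 10/677 + 32/677*i - 64/677*j - 14/677*k


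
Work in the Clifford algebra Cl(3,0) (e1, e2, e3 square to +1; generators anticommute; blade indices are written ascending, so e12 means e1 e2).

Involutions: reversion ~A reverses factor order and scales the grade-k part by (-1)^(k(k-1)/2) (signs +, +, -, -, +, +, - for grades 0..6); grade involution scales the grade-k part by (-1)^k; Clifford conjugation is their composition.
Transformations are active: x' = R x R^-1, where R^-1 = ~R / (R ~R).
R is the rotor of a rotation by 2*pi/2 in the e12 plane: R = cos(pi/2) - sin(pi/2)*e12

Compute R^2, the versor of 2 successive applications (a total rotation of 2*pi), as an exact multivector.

The rotor phase is half the rotation angle and phases add under composition, so 2 steps in the e12 plane accumulate phase 2*(pi/2) = pi: R^2 = cos(pi) - sin(pi)*e12.
cos(pi) = -1 and sin(pi) = 0, so R^2 = -1. The total rotation 2*pi is 1 full turn, so every vector returns to itself, yet the rotor is -1, on the OTHER sheet of the double cover (an odd number of 2*pi turns).
Answer: -1


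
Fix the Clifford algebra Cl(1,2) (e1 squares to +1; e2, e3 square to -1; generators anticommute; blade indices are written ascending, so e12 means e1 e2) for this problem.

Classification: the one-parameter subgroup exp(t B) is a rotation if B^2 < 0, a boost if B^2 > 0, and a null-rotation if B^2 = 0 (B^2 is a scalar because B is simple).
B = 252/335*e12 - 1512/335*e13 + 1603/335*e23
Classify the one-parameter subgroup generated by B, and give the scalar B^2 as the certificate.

B^2 term by term: the squares give (252/335)^2*(e12)^2 + (-1512/335)^2*(e13)^2 + (1603/335)^2*(e23)^2 = 63504/112225*(+1) + 2286144/112225*(+1) + 2569609/112225*(-1) = -49/25 (each basis 2-blade squares to minus the product of its generators' squares); cross terms between blades sharing an index anticommute and cancel. So B^2 = -49/25.
Answer: rotation, certificate B^2 = -49/25. Because -49/25 is invariant under every versor sandwich, the classification follows from its sign alone.


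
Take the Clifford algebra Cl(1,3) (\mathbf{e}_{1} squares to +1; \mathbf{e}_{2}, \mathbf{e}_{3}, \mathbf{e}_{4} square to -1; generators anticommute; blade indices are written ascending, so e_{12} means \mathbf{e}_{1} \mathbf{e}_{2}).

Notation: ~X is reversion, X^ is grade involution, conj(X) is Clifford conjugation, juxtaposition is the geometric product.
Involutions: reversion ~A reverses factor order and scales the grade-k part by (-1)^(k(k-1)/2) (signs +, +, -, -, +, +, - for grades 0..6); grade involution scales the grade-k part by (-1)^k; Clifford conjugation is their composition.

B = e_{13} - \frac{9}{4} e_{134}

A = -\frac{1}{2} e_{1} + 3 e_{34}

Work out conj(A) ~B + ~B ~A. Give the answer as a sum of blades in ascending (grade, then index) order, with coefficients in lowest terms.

first term: \frac{27}{4} e_{1} - \frac{1}{2} e_{3} + 3 e_{14} + \frac{9}{8} e_{34}
second term: \frac{27}{4} e_{1} - \frac{1}{2} e_{3} - 3 e_{14} - \frac{9}{8} e_{34}
Answer: \frac{27}{2} e_{1} - e_{3}


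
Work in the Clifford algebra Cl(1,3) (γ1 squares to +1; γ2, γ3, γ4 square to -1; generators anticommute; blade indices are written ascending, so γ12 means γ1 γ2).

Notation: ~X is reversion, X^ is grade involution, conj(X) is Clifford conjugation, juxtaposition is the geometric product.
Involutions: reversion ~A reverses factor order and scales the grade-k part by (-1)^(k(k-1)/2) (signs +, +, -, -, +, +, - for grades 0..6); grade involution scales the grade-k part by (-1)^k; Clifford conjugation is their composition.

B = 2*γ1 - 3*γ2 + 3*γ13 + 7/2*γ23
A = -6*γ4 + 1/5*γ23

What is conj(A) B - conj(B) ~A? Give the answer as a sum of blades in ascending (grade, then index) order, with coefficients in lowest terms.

first term: 7/10 + 3/5*γ3 + 3/5*γ12 - 12*γ14 + 18*γ24 - 2/5*γ123 + 18*γ134 + 21*γ234
second term: -7/10 + 3/5*γ3 + 3/5*γ12 + 12*γ14 - 18*γ24 + 2/5*γ123 + 18*γ134 + 21*γ234
Answer: 7/5 - 24*γ14 + 36*γ24 - 4/5*γ123


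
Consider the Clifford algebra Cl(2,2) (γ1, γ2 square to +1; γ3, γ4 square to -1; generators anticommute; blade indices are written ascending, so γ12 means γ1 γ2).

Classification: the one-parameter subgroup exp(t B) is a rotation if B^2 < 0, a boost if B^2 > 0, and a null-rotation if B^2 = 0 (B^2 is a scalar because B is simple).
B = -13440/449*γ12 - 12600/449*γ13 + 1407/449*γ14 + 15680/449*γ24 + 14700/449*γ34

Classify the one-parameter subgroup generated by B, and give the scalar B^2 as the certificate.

B^2 term by term: the squares give (-13440/449)^2*(γ12)^2 + (-12600/449)^2*(γ13)^2 + (1407/449)^2*(γ14)^2 + (15680/449)^2*(γ24)^2 + (14700/449)^2*(γ34)^2 = 180633600/201601*(-1) + 158760000/201601*(+1) + 1979649/201601*(+1) + 245862400/201601*(+1) + 216090000/201601*(-1) = 49 (each basis 2-blade squares to minus the product of its generators' squares); cross terms between blades sharing an index anticommute and cancel; the commuting (index-disjoint) pairs give grade-4 terms 2*c*c'*(blade product), which cancel blade by blade — γ1234: -395136000/201601 + 395136000/201601 = 0 — confirming B is simple. So B^2 = 49.
Answer: boost, certificate B^2 = 49. Because 49 is invariant under every versor sandwich, the classification follows from its sign alone.


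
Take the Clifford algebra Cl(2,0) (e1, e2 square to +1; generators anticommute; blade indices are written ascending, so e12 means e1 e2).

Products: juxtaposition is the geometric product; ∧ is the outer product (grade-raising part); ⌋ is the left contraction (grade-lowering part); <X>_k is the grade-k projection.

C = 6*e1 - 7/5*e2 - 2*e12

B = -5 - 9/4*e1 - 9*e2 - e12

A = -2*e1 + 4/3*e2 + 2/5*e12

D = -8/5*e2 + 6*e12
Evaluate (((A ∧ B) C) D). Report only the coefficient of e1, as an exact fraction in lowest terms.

step 1: 10*e1 - 20/3*e2 + 19*e12
step 2: 322/3 - 599/15*e1 - 134*e2 + 26*e12
step 3: 292/5 + 3812/5*e1 - 1234/3*e2 + 53092/75*e12
Answer: 3812/5


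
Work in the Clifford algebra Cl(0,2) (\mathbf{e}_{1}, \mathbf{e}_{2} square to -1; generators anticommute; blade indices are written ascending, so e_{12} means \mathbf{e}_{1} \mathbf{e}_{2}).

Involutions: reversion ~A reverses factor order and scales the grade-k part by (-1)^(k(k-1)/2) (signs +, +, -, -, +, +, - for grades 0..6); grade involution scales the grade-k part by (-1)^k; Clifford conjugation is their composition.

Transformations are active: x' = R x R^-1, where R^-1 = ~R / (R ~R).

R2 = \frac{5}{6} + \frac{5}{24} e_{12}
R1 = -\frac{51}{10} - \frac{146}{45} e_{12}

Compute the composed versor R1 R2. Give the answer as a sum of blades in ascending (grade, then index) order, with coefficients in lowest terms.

Distribute over the terms of R1 (each basis-blade product reordered to ascending indices, repeated generators contracted through their squares):
(-\frac{51}{10}) R2 = -\frac{17}{4} - \frac{17}{16} e_{12}
(-\frac{146}{45} e_{12}) R2 = \frac{73}{108} - \frac{73}{27} e_{12}
Summing the partial products and collecting blades:
Answer: -\frac{193}{54} - \frac{1627}{432} e_{12}


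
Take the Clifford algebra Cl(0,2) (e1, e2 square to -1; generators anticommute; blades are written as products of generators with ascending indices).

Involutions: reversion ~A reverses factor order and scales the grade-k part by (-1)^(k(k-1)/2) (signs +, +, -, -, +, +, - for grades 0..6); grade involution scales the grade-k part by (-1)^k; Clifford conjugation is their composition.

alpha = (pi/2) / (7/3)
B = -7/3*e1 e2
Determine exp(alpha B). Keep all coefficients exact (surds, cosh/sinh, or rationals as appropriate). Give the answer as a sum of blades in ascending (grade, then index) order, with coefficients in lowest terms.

B^2 = (-7/3)^2*(e1 e2)^2 = 49/9*(-1) = -49/9 (a basis 2-blade squares to minus the product of its generators' squares).
B^2 = -49/9 — a negative square means the series sums to a rotation: l = 7/3, alpha*l = pi/2, so exp(alpha B) = cos(pi/2) + (sin(pi/2)/(7/3))*B = 0 + (3/7)*B.
Answer: -e1 e2


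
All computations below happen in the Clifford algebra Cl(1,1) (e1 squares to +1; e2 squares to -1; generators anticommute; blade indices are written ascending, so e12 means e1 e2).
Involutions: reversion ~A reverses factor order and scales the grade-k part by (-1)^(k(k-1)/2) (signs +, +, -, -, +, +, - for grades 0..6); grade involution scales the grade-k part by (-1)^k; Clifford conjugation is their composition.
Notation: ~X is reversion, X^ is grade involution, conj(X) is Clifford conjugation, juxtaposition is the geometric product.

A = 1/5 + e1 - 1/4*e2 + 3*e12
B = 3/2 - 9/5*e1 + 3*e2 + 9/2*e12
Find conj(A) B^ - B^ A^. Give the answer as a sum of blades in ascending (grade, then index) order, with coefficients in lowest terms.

first term: -57/4 - 1803/200*e1 + 27/40*e2 - 21/20*e12
second term: 51/4 - 2253/200*e1 + 387/40*e2 + 57/20*e12
Answer: -27 + 9/4*e1 - 9*e2 - 39/10*e12


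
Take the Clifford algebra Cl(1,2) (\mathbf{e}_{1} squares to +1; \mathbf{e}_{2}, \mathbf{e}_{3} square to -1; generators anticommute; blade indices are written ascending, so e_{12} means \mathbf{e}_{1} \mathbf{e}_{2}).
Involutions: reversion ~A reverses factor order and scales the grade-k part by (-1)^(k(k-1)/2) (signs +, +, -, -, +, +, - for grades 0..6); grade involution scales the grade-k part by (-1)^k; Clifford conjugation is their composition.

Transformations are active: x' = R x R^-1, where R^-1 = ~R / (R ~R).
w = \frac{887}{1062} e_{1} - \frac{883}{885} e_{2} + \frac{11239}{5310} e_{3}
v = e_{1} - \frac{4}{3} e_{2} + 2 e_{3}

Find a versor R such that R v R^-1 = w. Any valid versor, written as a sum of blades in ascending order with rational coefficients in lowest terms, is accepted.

Since q(v) = q(w) = -\frac{43}{9}, the sum R = v + w = \frac{1949}{1062} e_{1} - \frac{2063}{885} e_{2} + \frac{21859}{5310} e_{3} does the job whenever invertible.
Answer: \frac{1949}{1062} e_{1} - \frac{2063}{885} e_{2} + \frac{21859}{5310} e_{3}


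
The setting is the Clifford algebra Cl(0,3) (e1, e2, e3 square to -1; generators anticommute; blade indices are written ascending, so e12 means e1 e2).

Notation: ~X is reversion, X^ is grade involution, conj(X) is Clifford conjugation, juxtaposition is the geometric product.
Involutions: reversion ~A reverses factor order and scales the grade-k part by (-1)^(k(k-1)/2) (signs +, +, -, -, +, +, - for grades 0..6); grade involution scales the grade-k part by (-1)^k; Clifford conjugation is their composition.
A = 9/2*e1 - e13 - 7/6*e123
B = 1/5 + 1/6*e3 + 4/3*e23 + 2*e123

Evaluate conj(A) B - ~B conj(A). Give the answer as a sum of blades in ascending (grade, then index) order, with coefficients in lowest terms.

first term: -7/3 + 22/45*e1 + 2*e2 + 55/36*e12 - 11/20*e13 + 9*e23 - 187/30*e123
second term: 7/3 - 103/45*e1 - 2*e2 + 55/36*e12 + 19/20*e13 - 9*e23 + 173/30*e123
Answer: -14/3 + 25/9*e1 + 4*e2 - 3/2*e13 + 18*e23 - 12*e123


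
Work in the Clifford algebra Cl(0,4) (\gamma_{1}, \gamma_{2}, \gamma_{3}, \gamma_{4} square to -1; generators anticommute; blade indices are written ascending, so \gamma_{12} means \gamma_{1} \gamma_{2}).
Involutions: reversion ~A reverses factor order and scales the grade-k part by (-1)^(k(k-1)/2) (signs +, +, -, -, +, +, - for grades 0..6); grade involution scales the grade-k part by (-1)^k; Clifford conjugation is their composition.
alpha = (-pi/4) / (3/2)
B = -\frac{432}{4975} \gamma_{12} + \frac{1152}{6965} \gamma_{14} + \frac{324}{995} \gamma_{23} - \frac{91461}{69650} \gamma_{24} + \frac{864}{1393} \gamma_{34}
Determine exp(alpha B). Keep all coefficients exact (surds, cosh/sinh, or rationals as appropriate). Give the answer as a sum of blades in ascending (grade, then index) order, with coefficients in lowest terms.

B^2 term by term: the squares give (-\frac{432}{4975})^2*(\gamma_{12})^2 + (\frac{1152}{6965})^2*(\gamma_{14})^2 + (\frac{324}{995})^2*(\gamma_{23})^2 + (-\frac{91461}{69650})^2*(\gamma_{24})^2 + (\frac{864}{1393})^2*(\gamma_{34})^2 = \frac{186624}{24750625}*(-1) + \frac{1327104}{48511225}*(-1) + \frac{104976}{990025}*(-1) + \frac{8365114521}{4851122500}*(-1) + \frac{746496}{1940449}*(-1) = -\frac{9}{4} (each basis 2-blade squares to minus the product of its generators' squares); cross terms between blades sharing an index anticommute and cancel; the commuting (index-disjoint) pairs give grade-4 terms 2*c*c'*(blade product), which cancel blade by blade — \gamma_{1234}: -\frac{746496}{6930175} + \frac{746496}{6930175} = 0 — confirming B is simple. So B^2 = -\frac{9}{4}.
B^2 = -\frac{9}{4} — the series telescopes trigonometrically here: l = \frac{3}{2}, alpha*l = - \frac{\pi}{4}, so exp(alpha B) = cos(- \frac{\pi}{4}) + (sin(- \frac{\pi}{4})/(\frac{3}{2}))*B = \frac{\sqrt{2}}{2} + (- \frac{\sqrt{2}}{3})*B.
Answer: \frac{\sqrt{2}}{2} + \frac{144 \sqrt{2}}{4975} \gamma_{12} - \frac{384 \sqrt{2}}{6965} \gamma_{14} - \frac{108 \sqrt{2}}{995} \gamma_{23} + \frac{30487 \sqrt{2}}{69650} \gamma_{24} - \frac{288 \sqrt{2}}{1393} \gamma_{34}


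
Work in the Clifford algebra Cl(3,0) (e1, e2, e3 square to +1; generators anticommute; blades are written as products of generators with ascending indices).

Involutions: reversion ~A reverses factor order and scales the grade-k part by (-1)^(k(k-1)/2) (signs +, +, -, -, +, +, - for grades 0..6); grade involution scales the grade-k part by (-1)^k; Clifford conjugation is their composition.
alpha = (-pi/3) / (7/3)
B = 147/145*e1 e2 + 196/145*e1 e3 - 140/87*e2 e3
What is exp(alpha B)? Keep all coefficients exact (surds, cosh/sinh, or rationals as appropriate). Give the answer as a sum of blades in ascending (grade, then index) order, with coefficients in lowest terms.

B^2 term by term: the squares give (147/145)^2*(e1 e2)^2 + (196/145)^2*(e1 e3)^2 + (-140/87)^2*(e2 e3)^2 = 21609/21025*(-1) + 38416/21025*(-1) + 19600/7569*(-1) = -49/9 (each basis 2-blade squares to minus the product of its generators' squares); cross terms between blades sharing an index anticommute and cancel. So B^2 = -49/9.
B^2 = -49/9 — since the square is negative, the closed form is circular: l = 7/3, alpha*l = -pi/3, so exp(alpha B) = cos(-pi/3) + (sin(-pi/3)/(7/3))*B = 1/2 + (-3*sqrt(3)/14)*B.
Answer: 1/2 - 63*sqrt(3)/290*e1 e2 - 42*sqrt(3)/145*e1 e3 + 10*sqrt(3)/29*e2 e3


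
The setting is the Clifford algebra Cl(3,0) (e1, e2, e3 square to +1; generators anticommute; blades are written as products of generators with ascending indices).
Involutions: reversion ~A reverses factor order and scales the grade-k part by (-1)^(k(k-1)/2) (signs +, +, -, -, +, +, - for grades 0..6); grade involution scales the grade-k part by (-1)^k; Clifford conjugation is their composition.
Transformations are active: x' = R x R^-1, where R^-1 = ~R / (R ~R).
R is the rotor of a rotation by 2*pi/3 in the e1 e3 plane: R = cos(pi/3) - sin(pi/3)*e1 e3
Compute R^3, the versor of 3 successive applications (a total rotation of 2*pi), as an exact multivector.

Half-angle bookkeeping: 3 applications in e1 e3 add up to rotor phase 3*pi/3 = pi, so R^3 = cos(pi) - sin(pi)*e1 e3.
cos(pi) = -1 and sin(pi) = 0, so R^3 = -1. The total rotation 2*pi is 1 full turn, so every vector returns to itself, yet the rotor is -1, on the OTHER sheet of the double cover (an odd number of 2*pi turns).
Answer: -1


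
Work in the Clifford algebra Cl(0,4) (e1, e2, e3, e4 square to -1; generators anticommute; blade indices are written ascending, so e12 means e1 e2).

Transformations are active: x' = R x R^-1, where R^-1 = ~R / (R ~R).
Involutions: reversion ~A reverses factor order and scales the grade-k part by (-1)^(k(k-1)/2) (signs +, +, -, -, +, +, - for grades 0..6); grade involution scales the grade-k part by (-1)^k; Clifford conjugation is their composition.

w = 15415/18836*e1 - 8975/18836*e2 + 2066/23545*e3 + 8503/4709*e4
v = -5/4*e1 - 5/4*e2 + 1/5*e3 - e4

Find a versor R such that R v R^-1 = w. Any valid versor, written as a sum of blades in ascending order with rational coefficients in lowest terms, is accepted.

Key observation: q(v) = q(w) = -833/200 (sandwiches preserve the norm), so R = v + w = -4065/9418*e1 - 8130/4709*e2 + 1355/4709*e3 + 3794/4709*e4 works whenever it is invertible — the component of v along it is kept and (v - w)/2 reverses, sending v to w.
Answer: -4065/9418*e1 - 8130/4709*e2 + 1355/4709*e3 + 3794/4709*e4


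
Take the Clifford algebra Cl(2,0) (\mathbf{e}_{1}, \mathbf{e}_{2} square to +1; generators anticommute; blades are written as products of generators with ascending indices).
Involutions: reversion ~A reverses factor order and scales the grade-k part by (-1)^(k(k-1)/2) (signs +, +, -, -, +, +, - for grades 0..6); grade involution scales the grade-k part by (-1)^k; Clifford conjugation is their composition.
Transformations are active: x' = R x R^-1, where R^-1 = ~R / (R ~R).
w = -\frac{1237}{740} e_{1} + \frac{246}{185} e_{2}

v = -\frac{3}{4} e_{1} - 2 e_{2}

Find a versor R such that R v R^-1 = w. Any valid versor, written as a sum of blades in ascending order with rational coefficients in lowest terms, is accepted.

A norm check does it: q(v) = q(w) = \frac{73}{16}, hence R = v + w = -\frac{448}{185} e_{1} - \frac{124}{185} e_{2} realises the map — parallel part kept, (v - w)/2 negated, v carried to w.
Answer: -\frac{448}{185} e_{1} - \frac{124}{185} e_{2}


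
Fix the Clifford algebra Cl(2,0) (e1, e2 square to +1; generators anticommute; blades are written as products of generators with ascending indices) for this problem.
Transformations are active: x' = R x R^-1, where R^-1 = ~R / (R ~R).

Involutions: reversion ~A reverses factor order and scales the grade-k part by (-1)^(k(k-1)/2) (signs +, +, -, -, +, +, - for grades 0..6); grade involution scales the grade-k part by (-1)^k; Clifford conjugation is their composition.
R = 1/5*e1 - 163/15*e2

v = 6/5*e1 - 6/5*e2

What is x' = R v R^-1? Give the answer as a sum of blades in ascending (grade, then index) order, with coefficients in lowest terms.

~R = 1/5*e1 - 163/15*e2, and R ~R = 26578/225, so R^-1 = ~R / (26578/225).
R v = 332/25 + 64/5*e1 e2
Answer: -76746/66445*e1 - 82614/66445*e2


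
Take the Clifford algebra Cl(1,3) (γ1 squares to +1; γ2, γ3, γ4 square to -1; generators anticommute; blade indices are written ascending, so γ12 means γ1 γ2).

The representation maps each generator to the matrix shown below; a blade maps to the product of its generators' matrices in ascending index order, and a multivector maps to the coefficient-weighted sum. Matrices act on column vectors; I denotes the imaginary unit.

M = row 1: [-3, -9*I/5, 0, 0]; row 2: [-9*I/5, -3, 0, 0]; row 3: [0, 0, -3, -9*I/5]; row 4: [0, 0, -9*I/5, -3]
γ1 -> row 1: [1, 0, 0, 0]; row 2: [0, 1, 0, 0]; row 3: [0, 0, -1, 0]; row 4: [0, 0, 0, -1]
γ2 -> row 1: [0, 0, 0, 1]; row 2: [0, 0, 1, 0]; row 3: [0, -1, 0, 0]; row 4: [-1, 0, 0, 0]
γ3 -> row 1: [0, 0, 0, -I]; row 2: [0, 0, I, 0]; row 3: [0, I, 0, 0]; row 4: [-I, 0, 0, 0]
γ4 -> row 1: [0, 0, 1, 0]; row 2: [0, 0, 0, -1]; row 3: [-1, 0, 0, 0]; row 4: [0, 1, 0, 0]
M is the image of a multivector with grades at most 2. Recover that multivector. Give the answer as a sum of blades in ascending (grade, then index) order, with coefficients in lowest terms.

Method: the blade images are trace-orthogonal — tr(rho(e_A) rho(e_B)^-1) = 4 if A = B and 0 otherwise — and rho(e_A)^-1 = (e_A)^2 * rho(e_A) with (e_A)^2 = +1 or -1, so the coefficient of e_A in the preimage is (e_A)^2 * tr(M rho(e_A))/4.
Nonzero projections over blades of grade <= 2: 1: (1)^2 = +1, tr(M 1) = -12, coefficient -3; γ34: (γ34)^2 = -1, tr(M rho(γ34)) = -36/5, coefficient 9/5. Every other blade of grade <= 2 projects to 0.
Answer: -3 + 9/5*γ34


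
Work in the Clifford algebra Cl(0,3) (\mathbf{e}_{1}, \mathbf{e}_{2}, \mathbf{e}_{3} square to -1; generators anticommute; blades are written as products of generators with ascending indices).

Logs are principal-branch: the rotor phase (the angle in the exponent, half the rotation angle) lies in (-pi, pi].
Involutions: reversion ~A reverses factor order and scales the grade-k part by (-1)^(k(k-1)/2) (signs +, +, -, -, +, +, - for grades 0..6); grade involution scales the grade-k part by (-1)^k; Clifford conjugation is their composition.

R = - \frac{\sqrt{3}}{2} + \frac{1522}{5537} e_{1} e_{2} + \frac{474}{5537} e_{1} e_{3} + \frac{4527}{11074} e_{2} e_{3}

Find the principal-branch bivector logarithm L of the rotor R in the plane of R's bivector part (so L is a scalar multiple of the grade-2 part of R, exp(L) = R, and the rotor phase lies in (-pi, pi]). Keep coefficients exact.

The scalar part of R is - \frac{\sqrt{3}}{2}, so the principal-branch rotor phase is pinned; divide the bivector part by its sine to get the unit plane — L is the phase times that plane.
Concretely: cos(phase) = - \frac{\sqrt{3}}{2} gives phase = ±\frac{5 \pi}{6}, and since phase/sin(phase) is even the sign is immaterial: L = (phase/sin(phase)) * <R>_2 = (\frac{5 \pi}{3}) * <R>_2.
Answer: \frac{7610 \pi}{16611} e_{1} e_{2} + \frac{790 \pi}{5537} e_{1} e_{3} + \frac{7545 \pi}{11074} e_{2} e_{3}


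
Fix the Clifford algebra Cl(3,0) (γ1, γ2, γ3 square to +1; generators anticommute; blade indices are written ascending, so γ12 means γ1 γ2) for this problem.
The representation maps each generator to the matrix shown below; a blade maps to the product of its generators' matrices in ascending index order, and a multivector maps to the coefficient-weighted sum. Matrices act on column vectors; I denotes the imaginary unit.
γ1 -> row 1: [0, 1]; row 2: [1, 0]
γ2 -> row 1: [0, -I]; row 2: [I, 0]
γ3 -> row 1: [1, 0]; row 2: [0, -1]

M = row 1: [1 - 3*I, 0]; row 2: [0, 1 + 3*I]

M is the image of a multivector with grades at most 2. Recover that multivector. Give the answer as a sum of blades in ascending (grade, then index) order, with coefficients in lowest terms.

Method: 1, rho(γ1), rho(γ2), rho(γ3) form a trace-orthogonal basis of the 2x2 complex matrices (tr(X Y) = 2 if X = Y, else 0), so M = m0*1 + m1*rho(γ1) + m2*rho(γ2) + m3*rho(γ3) with m0 = tr(M)/2 = 1, m1 = tr(M rho(γ1))/2 = 0, m2 = tr(M rho(γ2))/2 = 0, m3 = tr(M rho(γ3))/2 = -3*I.
Multiplying table entries, the bivector images are rho(γ12) = I*rho(γ3), rho(γ13) = -I*rho(γ2), rho(γ23) = I*rho(γ1); with real blade coefficients the real parts of m0..m3 are the coefficients of 1, γ1, γ2, γ3 and the imaginary parts give the bivectors (γ23: Im m1, γ13: -Im m2, γ12: Im m3).
Answer: 1 - 3*γ12
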